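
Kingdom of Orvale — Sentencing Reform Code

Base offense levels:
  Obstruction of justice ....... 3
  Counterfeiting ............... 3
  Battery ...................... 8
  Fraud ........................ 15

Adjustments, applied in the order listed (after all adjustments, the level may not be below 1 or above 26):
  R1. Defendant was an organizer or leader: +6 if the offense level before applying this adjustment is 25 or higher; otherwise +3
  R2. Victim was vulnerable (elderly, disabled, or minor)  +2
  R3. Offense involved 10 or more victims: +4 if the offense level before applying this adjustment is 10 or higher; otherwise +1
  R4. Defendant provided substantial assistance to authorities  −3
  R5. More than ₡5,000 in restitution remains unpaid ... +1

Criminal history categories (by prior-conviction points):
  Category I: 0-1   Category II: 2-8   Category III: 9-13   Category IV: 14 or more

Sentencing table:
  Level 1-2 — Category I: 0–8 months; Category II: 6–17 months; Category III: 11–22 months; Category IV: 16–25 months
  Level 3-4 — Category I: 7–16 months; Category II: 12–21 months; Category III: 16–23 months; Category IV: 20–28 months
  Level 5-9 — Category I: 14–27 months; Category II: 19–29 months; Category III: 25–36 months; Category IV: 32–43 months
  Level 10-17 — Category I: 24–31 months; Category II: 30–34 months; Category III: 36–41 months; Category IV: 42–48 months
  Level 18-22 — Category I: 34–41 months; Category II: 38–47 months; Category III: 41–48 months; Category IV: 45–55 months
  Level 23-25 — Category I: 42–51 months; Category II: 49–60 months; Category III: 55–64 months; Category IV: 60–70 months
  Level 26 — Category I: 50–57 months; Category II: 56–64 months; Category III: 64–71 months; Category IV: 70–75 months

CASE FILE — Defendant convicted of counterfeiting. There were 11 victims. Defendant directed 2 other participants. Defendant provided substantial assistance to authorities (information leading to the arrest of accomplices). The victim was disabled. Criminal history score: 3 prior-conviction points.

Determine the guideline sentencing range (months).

19-29 months

Base offense level for counterfeiting: 3.
R1 applies (level before this adjustment is 3 < 25, so +3): 3 + 3 = 6.
R2 applies: 6 + 2 = 8.
R3 applies (level before this adjustment is 8 < 10, so +1): 8 + 1 = 9.
R4 applies: 9 − 3 = 6.
Final offense level: 6.
Criminal history: 3 prior points → Category II (2-8).
Level 6 falls in the 5-9 band.
Grid: Level 5-9 × Category II = 19-29 months.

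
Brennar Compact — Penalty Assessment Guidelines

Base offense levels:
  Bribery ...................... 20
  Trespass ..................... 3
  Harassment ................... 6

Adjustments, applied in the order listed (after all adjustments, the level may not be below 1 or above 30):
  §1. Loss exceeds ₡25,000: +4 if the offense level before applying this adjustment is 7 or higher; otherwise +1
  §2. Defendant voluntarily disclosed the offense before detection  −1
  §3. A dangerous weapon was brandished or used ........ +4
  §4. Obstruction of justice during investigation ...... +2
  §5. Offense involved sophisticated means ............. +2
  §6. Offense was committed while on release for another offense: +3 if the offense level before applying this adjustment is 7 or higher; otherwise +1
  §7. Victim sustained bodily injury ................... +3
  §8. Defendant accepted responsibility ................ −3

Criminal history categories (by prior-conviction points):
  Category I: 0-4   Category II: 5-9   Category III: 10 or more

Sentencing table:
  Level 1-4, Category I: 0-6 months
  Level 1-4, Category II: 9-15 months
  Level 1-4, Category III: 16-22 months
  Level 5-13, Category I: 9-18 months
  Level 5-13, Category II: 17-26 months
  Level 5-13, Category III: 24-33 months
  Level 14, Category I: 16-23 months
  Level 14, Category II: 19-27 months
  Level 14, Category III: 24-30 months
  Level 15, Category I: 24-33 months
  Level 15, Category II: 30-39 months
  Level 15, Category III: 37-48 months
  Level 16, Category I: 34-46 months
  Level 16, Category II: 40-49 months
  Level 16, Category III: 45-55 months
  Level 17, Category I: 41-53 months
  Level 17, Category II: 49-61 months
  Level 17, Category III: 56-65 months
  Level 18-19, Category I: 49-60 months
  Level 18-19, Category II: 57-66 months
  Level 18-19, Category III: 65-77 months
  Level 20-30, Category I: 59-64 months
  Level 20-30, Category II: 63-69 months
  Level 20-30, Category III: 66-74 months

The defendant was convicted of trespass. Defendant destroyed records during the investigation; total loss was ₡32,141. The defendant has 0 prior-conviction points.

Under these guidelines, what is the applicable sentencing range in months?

Base offense level for trespass: 3.
§1 applies (level before this adjustment is 3 < 7, so +1): 3 + 1 = 4.
§4 applies: 4 + 2 = 6.
§5 does not apply.
§7 does not apply.
Final offense level: 6.
Criminal history: 0 prior points → Category I (0-4).
Level 6 falls in the 5-13 band.
Grid: Level 5-13 × Category I = 9-18 months.

9-18 months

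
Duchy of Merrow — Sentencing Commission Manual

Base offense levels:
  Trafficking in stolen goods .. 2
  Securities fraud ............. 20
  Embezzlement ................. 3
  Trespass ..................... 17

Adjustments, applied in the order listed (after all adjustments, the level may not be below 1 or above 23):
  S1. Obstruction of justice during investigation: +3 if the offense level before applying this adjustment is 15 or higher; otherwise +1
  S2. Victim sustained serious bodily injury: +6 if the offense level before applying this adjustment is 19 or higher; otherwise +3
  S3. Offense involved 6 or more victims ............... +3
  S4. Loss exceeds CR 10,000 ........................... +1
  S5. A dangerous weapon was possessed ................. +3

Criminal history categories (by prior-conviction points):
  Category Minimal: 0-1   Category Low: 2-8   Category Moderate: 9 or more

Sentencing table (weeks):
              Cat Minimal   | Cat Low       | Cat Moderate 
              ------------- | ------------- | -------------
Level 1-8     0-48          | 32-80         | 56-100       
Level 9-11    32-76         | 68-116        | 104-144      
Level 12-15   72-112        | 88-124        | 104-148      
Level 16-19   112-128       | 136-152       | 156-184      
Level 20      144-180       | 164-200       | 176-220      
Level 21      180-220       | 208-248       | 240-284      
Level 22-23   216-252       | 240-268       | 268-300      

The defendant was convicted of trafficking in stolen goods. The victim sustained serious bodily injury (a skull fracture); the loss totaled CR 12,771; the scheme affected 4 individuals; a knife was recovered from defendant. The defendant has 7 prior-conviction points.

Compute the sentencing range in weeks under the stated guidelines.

68-116 weeks

Base offense level for trafficking in stolen goods: 2.
S2 applies (level before this adjustment is 2 < 19, so +3): 2 + 3 = 5.
S3 does not apply.
S4 applies: 5 + 1 = 6.
S5 applies: 6 + 3 = 9.
Final offense level: 9.
Criminal history: 7 prior points → Category Low (2-8).
Level 9 falls in the 9-11 band.
Grid: Level 9-11 × Category Low = 68-116 weeks.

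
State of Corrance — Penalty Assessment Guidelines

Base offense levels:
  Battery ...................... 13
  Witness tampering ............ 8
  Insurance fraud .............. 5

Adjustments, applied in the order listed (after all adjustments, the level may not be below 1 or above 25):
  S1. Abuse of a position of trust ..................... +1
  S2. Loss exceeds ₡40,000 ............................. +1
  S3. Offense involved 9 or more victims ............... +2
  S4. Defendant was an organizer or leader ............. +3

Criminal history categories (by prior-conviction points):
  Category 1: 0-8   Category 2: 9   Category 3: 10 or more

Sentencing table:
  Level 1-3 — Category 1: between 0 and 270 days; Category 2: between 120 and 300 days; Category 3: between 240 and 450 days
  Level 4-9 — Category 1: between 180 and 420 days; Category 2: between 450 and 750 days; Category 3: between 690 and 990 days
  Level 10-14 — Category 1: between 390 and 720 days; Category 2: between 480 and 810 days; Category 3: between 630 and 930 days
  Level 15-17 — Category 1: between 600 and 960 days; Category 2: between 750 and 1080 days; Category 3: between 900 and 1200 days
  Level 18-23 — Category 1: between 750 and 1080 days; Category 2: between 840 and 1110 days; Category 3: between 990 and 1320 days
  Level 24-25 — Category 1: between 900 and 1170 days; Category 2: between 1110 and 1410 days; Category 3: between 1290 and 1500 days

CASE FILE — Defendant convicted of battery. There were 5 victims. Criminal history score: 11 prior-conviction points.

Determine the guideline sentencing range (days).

630-930 days

Base offense level for battery: 13.
Final offense level: 13.
Criminal history: 11 prior points → Category 3 (10+).
Level 13 falls in the 10-14 band.
Grid: Level 10-14 × Category 3 = 630-930 days.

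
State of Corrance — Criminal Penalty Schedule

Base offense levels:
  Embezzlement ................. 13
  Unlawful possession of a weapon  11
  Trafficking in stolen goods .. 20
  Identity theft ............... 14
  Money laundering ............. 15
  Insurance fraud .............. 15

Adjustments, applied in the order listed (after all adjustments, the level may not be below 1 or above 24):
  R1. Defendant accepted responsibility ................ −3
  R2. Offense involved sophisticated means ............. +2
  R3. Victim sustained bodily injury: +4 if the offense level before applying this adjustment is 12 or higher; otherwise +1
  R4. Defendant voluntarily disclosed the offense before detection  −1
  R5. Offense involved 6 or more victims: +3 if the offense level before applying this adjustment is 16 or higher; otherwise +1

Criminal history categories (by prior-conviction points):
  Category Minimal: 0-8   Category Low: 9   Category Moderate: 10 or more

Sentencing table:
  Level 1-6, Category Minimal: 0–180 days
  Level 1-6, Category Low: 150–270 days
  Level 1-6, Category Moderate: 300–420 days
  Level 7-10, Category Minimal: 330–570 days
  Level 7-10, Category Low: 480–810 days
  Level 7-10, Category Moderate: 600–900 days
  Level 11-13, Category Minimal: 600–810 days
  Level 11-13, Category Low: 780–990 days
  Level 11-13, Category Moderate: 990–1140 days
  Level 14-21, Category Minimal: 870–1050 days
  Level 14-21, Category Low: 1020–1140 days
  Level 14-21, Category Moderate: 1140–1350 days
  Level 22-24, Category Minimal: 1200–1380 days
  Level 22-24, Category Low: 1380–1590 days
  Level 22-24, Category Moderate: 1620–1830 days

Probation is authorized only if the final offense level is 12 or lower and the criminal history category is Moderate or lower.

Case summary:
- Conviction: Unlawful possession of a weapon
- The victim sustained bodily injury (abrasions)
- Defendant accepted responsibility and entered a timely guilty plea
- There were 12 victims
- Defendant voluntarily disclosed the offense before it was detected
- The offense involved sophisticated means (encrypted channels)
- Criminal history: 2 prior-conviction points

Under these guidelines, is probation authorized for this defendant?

Yes

Base offense level for unlawful possession of a weapon: 11.
R1 applies: 11 − 3 = 8.
R2 applies: 8 + 2 = 10.
R3 applies (level before this adjustment is 10 < 12, so +1): 10 + 1 = 11.
R4 applies: 11 − 1 = 10.
R5 applies (level before this adjustment is 10 < 16, so +1): 10 + 1 = 11.
Final offense level: 11.
Criminal history: 2 prior points → Category Minimal (0-8).
Level 11 falls in the 11-13 band.
Grid: Level 11-13 × Category Minimal = 600-810 days.
Probation check: level 11 ≤ 12 and category Minimal ≤ Moderate → eligible.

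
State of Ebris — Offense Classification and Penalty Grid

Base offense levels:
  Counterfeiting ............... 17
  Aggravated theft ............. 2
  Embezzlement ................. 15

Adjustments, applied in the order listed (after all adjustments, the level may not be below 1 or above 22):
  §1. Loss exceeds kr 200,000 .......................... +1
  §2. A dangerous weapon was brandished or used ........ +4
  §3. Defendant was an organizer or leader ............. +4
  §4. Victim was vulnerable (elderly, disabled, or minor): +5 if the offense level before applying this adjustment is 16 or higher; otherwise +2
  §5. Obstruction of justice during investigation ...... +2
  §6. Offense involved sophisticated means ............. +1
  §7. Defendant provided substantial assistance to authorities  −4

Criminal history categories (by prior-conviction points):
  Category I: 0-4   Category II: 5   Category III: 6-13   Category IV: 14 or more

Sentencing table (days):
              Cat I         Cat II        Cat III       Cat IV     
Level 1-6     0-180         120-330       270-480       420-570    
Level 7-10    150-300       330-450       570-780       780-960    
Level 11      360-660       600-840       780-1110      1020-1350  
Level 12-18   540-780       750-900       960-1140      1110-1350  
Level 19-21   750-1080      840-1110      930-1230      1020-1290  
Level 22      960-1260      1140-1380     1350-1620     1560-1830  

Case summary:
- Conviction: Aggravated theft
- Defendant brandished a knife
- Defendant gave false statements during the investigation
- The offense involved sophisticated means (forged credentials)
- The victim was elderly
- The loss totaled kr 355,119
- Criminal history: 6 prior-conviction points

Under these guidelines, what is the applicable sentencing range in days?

Base offense level for aggravated theft: 2.
§1 applies: 2 + 1 = 3.
§2 applies: 3 + 4 = 7.
§3 does not apply.
§4 applies (level before this adjustment is 7 < 16, so +2): 7 + 2 = 9.
§5 applies: 9 + 2 = 11.
§6 applies: 11 + 1 = 12.
§7 does not apply.
Final offense level: 12.
Criminal history: 6 prior points → Category III (6-13).
Level 12 falls in the 12-18 band.
Grid: Level 12-18 × Category III = 960-1140 days.

960-1140 days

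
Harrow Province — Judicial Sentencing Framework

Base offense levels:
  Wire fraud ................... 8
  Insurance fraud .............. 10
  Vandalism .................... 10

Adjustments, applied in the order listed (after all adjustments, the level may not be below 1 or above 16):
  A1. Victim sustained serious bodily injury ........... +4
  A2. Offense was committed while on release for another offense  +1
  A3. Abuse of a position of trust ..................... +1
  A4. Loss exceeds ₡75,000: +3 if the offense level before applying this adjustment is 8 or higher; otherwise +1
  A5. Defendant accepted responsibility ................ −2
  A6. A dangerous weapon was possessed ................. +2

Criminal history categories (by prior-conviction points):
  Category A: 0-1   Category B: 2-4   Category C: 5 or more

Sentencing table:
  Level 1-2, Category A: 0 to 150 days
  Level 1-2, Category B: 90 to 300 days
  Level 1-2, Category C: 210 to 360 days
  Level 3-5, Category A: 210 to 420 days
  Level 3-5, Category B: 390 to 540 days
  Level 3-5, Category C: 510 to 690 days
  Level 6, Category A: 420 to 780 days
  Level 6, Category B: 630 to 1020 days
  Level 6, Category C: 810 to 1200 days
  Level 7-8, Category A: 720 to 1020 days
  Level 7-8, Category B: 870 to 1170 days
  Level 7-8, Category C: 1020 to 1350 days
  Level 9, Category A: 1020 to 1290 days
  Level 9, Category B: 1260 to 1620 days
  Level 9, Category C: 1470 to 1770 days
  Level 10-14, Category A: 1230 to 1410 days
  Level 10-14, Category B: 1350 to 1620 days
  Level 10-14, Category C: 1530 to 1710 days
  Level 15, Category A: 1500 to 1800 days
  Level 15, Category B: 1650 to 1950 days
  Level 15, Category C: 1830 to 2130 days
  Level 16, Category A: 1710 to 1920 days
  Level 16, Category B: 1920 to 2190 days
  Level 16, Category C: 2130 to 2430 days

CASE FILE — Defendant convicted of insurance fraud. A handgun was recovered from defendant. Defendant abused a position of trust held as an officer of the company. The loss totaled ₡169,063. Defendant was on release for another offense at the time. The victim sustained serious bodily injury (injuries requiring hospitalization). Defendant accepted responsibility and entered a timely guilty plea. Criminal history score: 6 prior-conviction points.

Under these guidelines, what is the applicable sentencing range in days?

2130-2430 days

Base offense level for insurance fraud: 10.
A1 applies: 10 + 4 = 14.
A2 applies: 14 + 1 = 15.
A3 applies: 15 + 1 = 16.
A4 applies (level before this adjustment is 16 ≥ 8, so +3): 16 + 3 = 19.
A5 applies: 19 − 2 = 17.
A6 applies: 17 + 2 = 19.
Level 19 exceeds the maximum of 16; capped at 16.
Final offense level: 16.
Criminal history: 6 prior points → Category C (5+).
Level 16 falls in the 16 band.
Grid: Level 16 × Category C = 2130-2430 days.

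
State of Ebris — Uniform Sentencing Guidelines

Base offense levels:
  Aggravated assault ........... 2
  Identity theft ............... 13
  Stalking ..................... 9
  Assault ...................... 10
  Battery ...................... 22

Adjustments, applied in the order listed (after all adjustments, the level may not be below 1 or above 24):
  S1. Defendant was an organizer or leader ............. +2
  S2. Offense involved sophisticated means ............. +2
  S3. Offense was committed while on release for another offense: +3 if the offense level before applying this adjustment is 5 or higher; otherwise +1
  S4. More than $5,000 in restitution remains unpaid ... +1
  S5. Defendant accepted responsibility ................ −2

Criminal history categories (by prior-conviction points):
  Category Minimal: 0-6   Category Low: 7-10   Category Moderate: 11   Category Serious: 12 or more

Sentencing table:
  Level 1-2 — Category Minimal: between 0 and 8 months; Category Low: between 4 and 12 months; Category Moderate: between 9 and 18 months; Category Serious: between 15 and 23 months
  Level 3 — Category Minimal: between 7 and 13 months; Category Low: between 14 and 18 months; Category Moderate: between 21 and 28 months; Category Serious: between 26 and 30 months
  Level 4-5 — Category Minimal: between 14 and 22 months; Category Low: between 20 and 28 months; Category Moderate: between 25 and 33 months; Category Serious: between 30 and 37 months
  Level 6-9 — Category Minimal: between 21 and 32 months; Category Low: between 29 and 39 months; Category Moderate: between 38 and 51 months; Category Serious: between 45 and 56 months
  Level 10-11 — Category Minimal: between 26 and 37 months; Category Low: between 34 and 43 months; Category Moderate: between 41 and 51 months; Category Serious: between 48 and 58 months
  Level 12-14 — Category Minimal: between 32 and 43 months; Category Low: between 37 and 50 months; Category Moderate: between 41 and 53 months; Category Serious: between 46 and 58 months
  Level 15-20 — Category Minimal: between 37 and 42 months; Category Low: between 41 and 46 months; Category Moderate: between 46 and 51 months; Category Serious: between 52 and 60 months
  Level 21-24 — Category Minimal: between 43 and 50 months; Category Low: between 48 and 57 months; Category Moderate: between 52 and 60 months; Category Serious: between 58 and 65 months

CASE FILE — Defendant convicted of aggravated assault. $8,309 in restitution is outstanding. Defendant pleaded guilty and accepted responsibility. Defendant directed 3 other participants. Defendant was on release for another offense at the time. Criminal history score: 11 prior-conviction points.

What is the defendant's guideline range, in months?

Base offense level for aggravated assault: 2.
S1 applies: 2 + 2 = 4.
S2 does not apply.
S3 applies (level before this adjustment is 4 < 5, so +1): 4 + 1 = 5.
S4 applies: 5 + 1 = 6.
S5 applies: 6 − 2 = 4.
Final offense level: 4.
Criminal history: 11 prior points → Category Moderate (11).
Level 4 falls in the 4-5 band.
Grid: Level 4-5 × Category Moderate = 25-33 months.

25-33 months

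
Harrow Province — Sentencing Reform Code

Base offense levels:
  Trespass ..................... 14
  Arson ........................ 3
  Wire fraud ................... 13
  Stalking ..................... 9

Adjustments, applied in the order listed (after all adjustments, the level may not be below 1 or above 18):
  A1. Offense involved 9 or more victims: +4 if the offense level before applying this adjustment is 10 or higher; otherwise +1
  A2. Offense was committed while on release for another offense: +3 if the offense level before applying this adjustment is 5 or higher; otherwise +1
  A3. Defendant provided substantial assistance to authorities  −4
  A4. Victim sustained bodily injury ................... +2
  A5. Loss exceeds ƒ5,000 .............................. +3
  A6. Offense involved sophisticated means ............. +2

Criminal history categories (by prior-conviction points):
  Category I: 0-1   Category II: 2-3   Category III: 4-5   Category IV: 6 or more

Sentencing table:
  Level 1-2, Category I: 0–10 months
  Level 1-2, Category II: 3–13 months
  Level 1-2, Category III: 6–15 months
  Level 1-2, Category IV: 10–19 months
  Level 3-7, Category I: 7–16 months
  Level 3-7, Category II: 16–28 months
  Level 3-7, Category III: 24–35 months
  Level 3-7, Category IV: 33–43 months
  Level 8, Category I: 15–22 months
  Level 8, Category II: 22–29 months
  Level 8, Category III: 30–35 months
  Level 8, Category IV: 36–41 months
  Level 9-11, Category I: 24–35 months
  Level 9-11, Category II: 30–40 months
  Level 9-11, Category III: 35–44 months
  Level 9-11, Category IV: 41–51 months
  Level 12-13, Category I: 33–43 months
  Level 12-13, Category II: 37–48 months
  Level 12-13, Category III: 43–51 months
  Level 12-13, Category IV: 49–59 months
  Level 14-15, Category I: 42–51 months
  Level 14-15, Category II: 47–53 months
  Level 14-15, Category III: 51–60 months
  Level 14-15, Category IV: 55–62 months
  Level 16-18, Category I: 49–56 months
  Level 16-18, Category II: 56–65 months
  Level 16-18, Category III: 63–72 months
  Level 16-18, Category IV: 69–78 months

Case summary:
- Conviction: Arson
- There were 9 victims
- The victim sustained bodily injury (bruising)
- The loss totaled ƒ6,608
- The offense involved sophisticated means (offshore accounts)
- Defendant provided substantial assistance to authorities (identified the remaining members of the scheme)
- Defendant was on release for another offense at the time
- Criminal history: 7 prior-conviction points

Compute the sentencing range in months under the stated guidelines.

Base offense level for arson: 3.
A1 applies (level before this adjustment is 3 < 10, so +1): 3 + 1 = 4.
A2 applies (level before this adjustment is 4 < 5, so +1): 4 + 1 = 5.
A3 applies: 5 − 4 = 1.
A4 applies: 1 + 2 = 3.
A5 applies: 3 + 3 = 6.
A6 applies: 6 + 2 = 8.
Final offense level: 8.
Criminal history: 7 prior points → Category IV (6+).
Level 8 falls in the 8 band.
Grid: Level 8 × Category IV = 36-41 months.

36-41 months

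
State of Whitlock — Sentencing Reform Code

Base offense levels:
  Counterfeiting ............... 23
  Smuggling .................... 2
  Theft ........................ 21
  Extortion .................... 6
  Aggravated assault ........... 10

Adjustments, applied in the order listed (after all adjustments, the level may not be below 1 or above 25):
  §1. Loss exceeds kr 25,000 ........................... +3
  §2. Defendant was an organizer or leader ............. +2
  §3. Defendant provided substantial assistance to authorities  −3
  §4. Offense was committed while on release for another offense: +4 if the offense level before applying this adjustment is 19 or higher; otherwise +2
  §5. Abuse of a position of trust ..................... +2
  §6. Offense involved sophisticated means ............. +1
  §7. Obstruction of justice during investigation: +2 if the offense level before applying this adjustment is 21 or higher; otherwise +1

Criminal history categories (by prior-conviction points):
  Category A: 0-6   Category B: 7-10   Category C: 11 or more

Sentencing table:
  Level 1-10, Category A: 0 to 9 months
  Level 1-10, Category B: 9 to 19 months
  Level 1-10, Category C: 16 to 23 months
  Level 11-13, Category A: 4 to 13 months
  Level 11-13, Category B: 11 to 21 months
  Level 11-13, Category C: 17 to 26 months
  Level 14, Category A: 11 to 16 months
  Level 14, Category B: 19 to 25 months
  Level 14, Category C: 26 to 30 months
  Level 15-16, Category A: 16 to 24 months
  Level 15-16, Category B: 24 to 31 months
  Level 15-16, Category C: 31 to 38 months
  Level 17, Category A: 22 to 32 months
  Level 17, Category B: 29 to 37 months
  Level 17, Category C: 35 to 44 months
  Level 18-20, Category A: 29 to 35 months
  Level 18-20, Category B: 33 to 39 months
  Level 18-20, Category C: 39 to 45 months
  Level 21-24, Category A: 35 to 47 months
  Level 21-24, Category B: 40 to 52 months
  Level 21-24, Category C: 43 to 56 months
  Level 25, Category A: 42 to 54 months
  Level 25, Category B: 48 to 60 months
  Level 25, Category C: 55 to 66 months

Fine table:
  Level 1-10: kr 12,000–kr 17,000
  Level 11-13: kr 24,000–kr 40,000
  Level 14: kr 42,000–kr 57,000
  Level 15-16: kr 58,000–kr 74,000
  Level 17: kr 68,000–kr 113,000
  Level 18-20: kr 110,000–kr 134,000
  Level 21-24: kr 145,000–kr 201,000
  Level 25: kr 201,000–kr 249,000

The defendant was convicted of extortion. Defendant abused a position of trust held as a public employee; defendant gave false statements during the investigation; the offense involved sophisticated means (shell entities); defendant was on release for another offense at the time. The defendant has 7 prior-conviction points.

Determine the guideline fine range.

kr 24,000–kr 40,000

Base offense level for extortion: 6.
§1 does not apply.
§2 does not apply.
§3 does not apply.
§4 applies (level before this adjustment is 6 < 19, so +2): 6 + 2 = 8.
§5 applies: 8 + 2 = 10.
§6 applies: 10 + 1 = 11.
§7 applies (level before this adjustment is 11 < 21, so +1): 11 + 1 = 12.
Final offense level: 12.
Level 12 falls in the 11-13 band.
Fine table: Level 11-13 → kr 24,000–kr 40,000.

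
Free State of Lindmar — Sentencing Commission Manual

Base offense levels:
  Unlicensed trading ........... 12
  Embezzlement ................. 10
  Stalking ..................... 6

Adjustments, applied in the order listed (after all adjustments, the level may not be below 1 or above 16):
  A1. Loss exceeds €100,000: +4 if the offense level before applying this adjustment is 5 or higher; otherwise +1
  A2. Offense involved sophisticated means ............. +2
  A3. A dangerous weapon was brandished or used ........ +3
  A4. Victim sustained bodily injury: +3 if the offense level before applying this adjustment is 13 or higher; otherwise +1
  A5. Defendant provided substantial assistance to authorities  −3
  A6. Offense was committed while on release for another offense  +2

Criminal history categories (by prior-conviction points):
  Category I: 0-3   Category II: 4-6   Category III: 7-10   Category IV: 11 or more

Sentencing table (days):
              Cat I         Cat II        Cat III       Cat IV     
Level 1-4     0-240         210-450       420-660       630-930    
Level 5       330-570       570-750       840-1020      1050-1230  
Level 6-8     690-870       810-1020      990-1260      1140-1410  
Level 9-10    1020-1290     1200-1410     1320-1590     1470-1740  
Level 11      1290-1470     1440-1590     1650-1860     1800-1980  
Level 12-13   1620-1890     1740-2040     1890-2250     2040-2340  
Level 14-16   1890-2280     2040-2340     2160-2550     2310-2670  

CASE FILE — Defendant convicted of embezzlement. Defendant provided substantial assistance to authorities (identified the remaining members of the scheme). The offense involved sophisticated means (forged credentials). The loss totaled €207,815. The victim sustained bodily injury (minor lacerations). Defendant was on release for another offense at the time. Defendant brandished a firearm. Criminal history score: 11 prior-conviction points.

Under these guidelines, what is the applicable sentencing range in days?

2310-2670 days

Base offense level for embezzlement: 10.
A1 applies (level before this adjustment is 10 ≥ 5, so +4): 10 + 4 = 14.
A2 applies: 14 + 2 = 16.
A3 applies: 16 + 3 = 19.
A4 applies (level before this adjustment is 19 ≥ 13, so +3): 19 + 3 = 22.
A5 applies: 22 − 3 = 19.
A6 applies: 19 + 2 = 21.
Level 21 exceeds the maximum of 16; capped at 16.
Final offense level: 16.
Criminal history: 11 prior points → Category IV (11+).
Level 16 falls in the 14-16 band.
Grid: Level 14-16 × Category IV = 2310-2670 days.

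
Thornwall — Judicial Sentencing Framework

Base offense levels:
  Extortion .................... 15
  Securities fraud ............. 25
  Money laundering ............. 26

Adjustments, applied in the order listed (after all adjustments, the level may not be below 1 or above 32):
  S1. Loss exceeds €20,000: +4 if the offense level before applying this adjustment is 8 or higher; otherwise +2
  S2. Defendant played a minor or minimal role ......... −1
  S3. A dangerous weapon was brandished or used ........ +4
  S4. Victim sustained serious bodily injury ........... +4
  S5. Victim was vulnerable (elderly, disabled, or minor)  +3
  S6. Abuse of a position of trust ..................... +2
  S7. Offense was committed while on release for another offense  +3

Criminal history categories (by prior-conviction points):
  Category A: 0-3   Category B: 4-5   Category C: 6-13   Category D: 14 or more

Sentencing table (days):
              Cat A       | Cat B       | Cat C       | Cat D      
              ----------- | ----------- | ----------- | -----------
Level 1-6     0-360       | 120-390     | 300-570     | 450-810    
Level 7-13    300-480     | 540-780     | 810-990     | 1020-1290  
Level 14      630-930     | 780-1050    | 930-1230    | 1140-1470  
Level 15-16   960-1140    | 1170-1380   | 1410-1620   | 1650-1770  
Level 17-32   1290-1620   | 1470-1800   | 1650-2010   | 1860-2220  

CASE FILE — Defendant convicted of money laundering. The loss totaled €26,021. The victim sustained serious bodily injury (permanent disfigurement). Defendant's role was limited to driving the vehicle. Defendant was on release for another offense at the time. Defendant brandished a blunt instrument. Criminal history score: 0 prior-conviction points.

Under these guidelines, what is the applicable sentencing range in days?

1290-1620 days

Base offense level for money laundering: 26.
S1 applies (level before this adjustment is 26 ≥ 8, so +4): 26 + 4 = 30.
S2 applies: 30 − 1 = 29.
S3 applies: 29 + 4 = 33.
S4 applies: 33 + 4 = 37.
S5 does not apply.
S6 does not apply.
S7 applies: 37 + 3 = 40.
Level 40 exceeds the maximum of 32; capped at 32.
Final offense level: 32.
Criminal history: 0 prior points → Category A (0-3).
Level 32 falls in the 17-32 band.
Grid: Level 17-32 × Category A = 1290-1620 days.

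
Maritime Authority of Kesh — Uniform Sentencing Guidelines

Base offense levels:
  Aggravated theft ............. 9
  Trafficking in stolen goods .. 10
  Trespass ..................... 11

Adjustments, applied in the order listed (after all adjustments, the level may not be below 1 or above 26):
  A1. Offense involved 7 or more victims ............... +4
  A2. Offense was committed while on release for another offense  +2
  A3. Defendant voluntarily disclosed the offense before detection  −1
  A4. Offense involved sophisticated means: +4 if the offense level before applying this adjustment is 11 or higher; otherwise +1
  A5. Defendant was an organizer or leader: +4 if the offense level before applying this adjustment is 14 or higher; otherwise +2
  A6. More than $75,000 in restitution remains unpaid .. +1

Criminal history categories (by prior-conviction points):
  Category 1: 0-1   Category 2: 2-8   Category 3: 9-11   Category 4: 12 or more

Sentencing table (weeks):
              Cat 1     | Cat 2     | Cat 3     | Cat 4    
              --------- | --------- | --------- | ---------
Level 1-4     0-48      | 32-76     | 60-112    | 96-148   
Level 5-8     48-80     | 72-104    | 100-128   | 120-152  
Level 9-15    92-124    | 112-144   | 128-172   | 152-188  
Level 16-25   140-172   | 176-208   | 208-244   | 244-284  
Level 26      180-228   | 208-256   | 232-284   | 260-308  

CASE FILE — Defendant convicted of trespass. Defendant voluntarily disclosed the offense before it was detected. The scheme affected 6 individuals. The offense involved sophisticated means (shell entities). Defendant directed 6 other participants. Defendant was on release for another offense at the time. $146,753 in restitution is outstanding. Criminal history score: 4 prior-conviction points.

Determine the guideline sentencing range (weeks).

Base offense level for trespass: 11.
A1 does not apply.
A2 applies: 11 + 2 = 13.
A3 applies: 13 − 1 = 12.
A4 applies (level before this adjustment is 12 ≥ 11, so +4): 12 + 4 = 16.
A5 applies (level before this adjustment is 16 ≥ 14, so +4): 16 + 4 = 20.
A6 applies: 20 + 1 = 21.
Final offense level: 21.
Criminal history: 4 prior points → Category 2 (2-8).
Level 21 falls in the 16-25 band.
Grid: Level 16-25 × Category 2 = 176-208 weeks.

176-208 weeks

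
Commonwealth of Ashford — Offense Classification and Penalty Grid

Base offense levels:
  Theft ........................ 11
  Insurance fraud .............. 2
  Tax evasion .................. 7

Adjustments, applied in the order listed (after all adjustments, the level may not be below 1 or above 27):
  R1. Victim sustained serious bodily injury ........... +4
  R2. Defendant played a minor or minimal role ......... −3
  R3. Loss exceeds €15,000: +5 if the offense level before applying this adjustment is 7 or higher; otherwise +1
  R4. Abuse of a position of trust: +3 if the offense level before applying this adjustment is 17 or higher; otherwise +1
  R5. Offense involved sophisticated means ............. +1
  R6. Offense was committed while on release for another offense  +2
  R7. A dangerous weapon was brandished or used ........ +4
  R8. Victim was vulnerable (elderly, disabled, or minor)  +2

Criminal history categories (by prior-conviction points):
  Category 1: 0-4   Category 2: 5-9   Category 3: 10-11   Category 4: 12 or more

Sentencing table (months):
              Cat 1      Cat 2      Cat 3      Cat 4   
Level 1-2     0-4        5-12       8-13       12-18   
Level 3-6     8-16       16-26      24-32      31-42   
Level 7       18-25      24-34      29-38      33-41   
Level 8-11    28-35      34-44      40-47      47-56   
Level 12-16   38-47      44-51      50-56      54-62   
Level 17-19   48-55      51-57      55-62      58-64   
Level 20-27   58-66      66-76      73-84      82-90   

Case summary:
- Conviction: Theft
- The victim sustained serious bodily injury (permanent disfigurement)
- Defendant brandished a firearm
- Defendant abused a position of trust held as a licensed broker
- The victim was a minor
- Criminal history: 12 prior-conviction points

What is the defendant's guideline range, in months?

Base offense level for theft: 11.
R1 applies: 11 + 4 = 15.
R3 does not apply.
R4 applies (level before this adjustment is 15 < 17, so +1): 15 + 1 = 16.
R7 applies: 16 + 4 = 20.
R8 applies: 20 + 2 = 22.
Final offense level: 22.
Criminal history: 12 prior points → Category 4 (12+).
Level 22 falls in the 20-27 band.
Grid: Level 20-27 × Category 4 = 82-90 months.

82-90 months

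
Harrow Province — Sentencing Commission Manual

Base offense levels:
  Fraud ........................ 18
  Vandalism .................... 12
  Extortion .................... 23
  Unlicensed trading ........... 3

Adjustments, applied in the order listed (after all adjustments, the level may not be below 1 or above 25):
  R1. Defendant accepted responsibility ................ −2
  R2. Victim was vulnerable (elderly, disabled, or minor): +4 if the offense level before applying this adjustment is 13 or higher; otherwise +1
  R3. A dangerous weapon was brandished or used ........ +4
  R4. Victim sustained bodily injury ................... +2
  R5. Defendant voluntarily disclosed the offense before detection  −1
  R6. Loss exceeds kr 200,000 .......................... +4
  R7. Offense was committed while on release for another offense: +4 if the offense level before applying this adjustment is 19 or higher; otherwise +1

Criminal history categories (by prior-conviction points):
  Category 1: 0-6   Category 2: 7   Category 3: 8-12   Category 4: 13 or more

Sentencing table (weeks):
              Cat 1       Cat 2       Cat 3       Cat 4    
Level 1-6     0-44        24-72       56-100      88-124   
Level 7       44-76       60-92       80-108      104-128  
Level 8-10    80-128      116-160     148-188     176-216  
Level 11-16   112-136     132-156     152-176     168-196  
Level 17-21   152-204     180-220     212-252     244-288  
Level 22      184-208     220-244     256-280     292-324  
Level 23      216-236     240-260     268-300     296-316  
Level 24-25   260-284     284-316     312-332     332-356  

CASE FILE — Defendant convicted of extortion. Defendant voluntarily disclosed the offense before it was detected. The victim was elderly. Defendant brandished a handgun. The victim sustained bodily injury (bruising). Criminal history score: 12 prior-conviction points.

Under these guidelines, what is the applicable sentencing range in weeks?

312-332 weeks

Base offense level for extortion: 23.
R2 applies (level before this adjustment is 23 ≥ 13, so +4): 23 + 4 = 27.
R3 applies: 27 + 4 = 31.
R4 applies: 31 + 2 = 33.
R5 applies: 33 − 1 = 32.
R6 does not apply.
Level 32 exceeds the maximum of 25; capped at 25.
Final offense level: 25.
Criminal history: 12 prior points → Category 3 (8-12).
Level 25 falls in the 24-25 band.
Grid: Level 24-25 × Category 3 = 312-332 weeks.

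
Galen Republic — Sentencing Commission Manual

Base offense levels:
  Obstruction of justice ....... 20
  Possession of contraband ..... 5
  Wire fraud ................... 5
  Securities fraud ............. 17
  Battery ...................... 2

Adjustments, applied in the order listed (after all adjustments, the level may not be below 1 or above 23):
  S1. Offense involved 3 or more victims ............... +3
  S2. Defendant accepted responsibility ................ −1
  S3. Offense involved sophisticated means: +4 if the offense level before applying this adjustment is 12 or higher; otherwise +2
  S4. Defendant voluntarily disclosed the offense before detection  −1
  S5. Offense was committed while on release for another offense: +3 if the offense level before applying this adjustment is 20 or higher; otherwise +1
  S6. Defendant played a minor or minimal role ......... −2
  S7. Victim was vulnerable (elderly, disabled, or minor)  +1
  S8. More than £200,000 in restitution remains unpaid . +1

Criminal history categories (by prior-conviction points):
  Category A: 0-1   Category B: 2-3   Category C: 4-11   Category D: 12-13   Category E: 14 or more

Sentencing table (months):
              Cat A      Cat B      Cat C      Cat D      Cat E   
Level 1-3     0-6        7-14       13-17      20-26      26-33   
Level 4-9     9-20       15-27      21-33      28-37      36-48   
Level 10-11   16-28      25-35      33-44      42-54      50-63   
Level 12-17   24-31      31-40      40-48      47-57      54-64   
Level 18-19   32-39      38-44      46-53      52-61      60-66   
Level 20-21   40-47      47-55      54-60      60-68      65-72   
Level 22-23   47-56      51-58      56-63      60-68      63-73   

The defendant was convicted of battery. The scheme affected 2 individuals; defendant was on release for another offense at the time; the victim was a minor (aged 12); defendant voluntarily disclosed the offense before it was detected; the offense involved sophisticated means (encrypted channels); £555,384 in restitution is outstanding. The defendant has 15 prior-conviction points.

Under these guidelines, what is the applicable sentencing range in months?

Base offense level for battery: 2.
S3 applies (level before this adjustment is 2 < 12, so +2): 2 + 2 = 4.
S4 applies: 4 − 1 = 3.
S5 applies (level before this adjustment is 3 < 20, so +1): 3 + 1 = 4.
S7 applies: 4 + 1 = 5.
S8 applies: 5 + 1 = 6.
Final offense level: 6.
Criminal history: 15 prior points → Category E (14+).
Level 6 falls in the 4-9 band.
Grid: Level 4-9 × Category E = 36-48 months.

36-48 months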